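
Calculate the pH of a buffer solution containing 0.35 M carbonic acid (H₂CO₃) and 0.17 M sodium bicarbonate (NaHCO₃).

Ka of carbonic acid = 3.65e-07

pKa = -log(3.65e-07) = 6.44. pH = pKa + log([A⁻]/[HA]) = 6.44 + log(0.17/0.35)

pH = 6.12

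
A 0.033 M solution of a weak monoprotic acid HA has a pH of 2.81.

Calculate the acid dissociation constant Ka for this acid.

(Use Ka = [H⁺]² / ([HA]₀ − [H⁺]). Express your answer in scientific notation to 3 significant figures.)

[H⁺] = 10^(−pH) = 10^(−2.81) = 1.549e-03 M. For HA ⇌ H⁺ + A⁻, Ka = [H⁺][A⁻]/[HA] = [H⁺]² / ([HA]₀ − [H⁺]) = (1.549e-03)² / (0.033 − 1.549e-03) = 7.63e-05.

K_a = 7.63e-05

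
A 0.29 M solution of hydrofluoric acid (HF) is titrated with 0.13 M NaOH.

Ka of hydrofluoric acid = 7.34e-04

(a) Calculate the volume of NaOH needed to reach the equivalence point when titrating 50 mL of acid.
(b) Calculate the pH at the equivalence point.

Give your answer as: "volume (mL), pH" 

moles acid = 0.29 × 50/1000 = 0.0145 mol; V_base = moles/0.13 × 1000 = 111.5 mL. At equivalence only the conjugate base is present: [A⁻] = 0.0145/0.162 = 8.9762e-02 M. Kb = Kw/Ka = 1.36e-11; [OH⁻] = √(Kb × [A⁻]) = 1.1059e-06; pOH = 5.96; pH = 14 - pOH = 8.04.

V = 111.5 mL, pH = 8.04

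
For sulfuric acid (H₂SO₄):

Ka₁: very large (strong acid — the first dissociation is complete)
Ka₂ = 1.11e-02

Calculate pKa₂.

pKa₂ = -log(Ka₂) = -log(1.11e-02) = 1.95.

pK_{a2} = 1.95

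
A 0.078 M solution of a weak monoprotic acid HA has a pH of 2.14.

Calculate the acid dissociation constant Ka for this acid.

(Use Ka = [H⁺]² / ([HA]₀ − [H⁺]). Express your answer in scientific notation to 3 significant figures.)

[H⁺] = 10^(−pH) = 10^(−2.14) = 7.244e-03 M. For HA ⇌ H⁺ + A⁻, Ka = [H⁺][A⁻]/[HA] = [H⁺]² / ([HA]₀ − [H⁺]) = (7.244e-03)² / (0.078 − 7.244e-03) = 7.42e-04.

K_a = 7.42e-04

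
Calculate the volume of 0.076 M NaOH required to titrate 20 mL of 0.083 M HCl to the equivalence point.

At equivalence: moles acid = moles base. moles HCl = 0.083 × 20/1000 = 0.00166 mol. V_base = moles / 0.076 × 1000 = 21.8 mL.

V_{base} = 21.8 mL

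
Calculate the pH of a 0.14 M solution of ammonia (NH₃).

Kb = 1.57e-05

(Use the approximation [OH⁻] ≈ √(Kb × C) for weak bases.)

[OH⁻] = √(Kb × C) = √(1.57e-05 × 0.14) = 1.4826e-03. pOH = 2.83, pH = 14 - pOH

pH = 11.17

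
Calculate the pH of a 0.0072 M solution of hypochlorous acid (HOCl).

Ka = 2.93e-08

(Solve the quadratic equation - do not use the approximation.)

x² + Ka×x - Ka×C = 0. Using quadratic formula: [H⁺] = 1.4510e-05

pH = 4.84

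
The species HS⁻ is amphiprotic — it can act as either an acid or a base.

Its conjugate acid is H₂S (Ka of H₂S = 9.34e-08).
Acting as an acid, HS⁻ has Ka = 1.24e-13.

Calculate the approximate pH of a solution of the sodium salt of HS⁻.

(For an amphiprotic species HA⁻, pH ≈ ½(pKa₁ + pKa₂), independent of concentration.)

pKa₁ = -log(9.34e-08) = 7.03; pKa₂ = -log(1.24e-13) = 12.91. For an amphiprotic species, pH ≈ ½(pKa₁ + pKa₂) = ½(7.03 + 12.91) = 9.97.

pH = 9.97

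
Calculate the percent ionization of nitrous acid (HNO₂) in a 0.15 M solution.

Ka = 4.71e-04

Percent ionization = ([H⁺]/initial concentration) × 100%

Using Ka equilibrium: x² + Ka×x - Ka×C = 0. Solving: [H⁺] = 8.1732e-03. Percent = (8.1732e-03/0.15) × 100

Percent ionization = 5.45%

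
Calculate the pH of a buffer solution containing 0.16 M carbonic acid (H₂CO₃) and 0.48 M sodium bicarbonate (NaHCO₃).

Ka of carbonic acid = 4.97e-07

pKa = -log(4.97e-07) = 6.30. pH = pKa + log([A⁻]/[HA]) = 6.30 + log(0.48/0.16)

pH = 6.78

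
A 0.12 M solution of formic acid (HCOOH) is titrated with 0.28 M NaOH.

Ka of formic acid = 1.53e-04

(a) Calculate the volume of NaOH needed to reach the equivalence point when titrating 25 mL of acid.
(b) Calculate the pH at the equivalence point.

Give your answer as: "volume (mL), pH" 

moles acid = 0.12 × 25/1000 = 0.003 mol; V_base = moles/0.28 × 1000 = 10.7 mL. At equivalence only the conjugate base is present: [A⁻] = 0.003/0.036 = 8.4000e-02 M. Kb = Kw/Ka = 6.54e-11; [OH⁻] = √(Kb × [A⁻]) = 2.3431e-06; pOH = 5.63; pH = 14 - pOH = 8.37.

V = 10.7 mL, pH = 8.37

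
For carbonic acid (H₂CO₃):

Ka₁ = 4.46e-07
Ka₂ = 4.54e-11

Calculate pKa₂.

pKa₂ = -log(Ka₂) = -log(4.54e-11) = 10.34.

pK_{a2} = 10.34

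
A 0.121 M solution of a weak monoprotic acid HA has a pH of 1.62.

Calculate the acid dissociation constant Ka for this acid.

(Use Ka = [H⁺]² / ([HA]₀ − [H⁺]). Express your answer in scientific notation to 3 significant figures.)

[H⁺] = 10^(−pH) = 10^(−1.62) = 2.399e-02 M. For HA ⇌ H⁺ + A⁻, Ka = [H⁺][A⁻]/[HA] = [H⁺]² / ([HA]₀ − [H⁺]) = (2.399e-02)² / (0.121 − 2.399e-02) = 5.93e-03.

K_a = 5.93e-03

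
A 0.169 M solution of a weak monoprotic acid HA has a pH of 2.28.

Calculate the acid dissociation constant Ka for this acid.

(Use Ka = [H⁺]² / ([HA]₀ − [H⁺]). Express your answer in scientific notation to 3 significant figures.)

[H⁺] = 10^(−pH) = 10^(−2.28) = 5.248e-03 M. For HA ⇌ H⁺ + A⁻, Ka = [H⁺][A⁻]/[HA] = [H⁺]² / ([HA]₀ − [H⁺]) = (5.248e-03)² / (0.169 − 5.248e-03) = 1.68e-04.

K_a = 1.68e-04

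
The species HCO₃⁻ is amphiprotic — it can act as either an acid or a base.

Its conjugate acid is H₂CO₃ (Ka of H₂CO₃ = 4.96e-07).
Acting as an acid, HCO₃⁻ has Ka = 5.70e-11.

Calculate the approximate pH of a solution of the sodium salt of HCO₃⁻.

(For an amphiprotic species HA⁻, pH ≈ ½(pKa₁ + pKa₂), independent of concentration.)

pKa₁ = -log(4.96e-07) = 6.30; pKa₂ = -log(5.70e-11) = 10.24. For an amphiprotic species, pH ≈ ½(pKa₁ + pKa₂) = ½(6.30 + 10.24) = 8.27.

pH = 8.27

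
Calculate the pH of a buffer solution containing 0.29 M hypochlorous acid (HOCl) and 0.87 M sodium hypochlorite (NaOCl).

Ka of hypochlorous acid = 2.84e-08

pKa = -log(2.84e-08) = 7.55. pH = pKa + log([A⁻]/[HA]) = 7.55 + log(0.87/0.29)

pH = 8.02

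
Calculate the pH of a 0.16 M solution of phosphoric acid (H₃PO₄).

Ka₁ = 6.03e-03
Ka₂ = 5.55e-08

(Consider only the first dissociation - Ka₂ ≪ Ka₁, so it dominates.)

First dissociation dominates. From Ka₁ = [H⁺][HA⁻]/[H₂A], x² + Ka₁·x − Ka₁·C = 0 with C = 0.16 M and Ka₁ = 6.03e-03. Solving: [H⁺] = (−Ka₁ + √(Ka₁² + 4·Ka₁·C)) / 2 = 2.8192e-02 M. pH = -log(2.8192e-02) = 1.55.

pH = 1.55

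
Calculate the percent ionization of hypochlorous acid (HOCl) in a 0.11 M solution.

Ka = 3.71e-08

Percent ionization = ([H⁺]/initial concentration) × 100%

Using Ka equilibrium: x² + Ka×x - Ka×C = 0. Solving: [H⁺] = 6.3864e-05. Percent = (6.3864e-05/0.11) × 100

Percent ionization = 0.0581%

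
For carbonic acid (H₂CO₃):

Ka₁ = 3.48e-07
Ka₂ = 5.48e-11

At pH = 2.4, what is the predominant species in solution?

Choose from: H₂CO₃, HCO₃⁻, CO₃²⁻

pKa₁ = 6.46, pKa₂ = 10.26. For a polyprotic acid the predominant species crosses at each pKa: below pKa_n the protonated form dominates, above it the deprotonated form does. At pH = 2.4, the predominant species is H₂CO₃.

H₂CO₃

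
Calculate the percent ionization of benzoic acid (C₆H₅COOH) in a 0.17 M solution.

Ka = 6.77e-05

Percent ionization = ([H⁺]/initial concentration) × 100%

Using Ka equilibrium: x² + Ka×x - Ka×C = 0. Solving: [H⁺] = 3.3588e-03. Percent = (3.3588e-03/0.17) × 100

Percent ionization = 1.98%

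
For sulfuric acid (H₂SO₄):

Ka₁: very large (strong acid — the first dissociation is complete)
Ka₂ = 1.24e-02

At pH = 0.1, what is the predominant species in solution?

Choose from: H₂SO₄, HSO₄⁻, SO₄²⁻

The first dissociation is complete, so H₂SO₄ itself is never the predominant species in water; pKa₂ = -log(1.24e-02) = 1.91. For a polyprotic acid the predominant species crosses at each pKa: below pKa_n the protonated form dominates, above it the deprotonated form does. At pH = 0.1, the predominant species is HSO₄⁻.

HSO₄⁻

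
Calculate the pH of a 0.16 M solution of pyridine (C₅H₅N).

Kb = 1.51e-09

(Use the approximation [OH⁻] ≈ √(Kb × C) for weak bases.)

[OH⁻] = √(Kb × C) = √(1.51e-09 × 0.16) = 1.5543e-05. pOH = 4.81, pH = 14 - pOH

pH = 9.19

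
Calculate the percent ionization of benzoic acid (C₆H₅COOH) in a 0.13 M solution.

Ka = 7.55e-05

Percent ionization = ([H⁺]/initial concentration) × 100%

Using Ka equilibrium: x² + Ka×x - Ka×C = 0. Solving: [H⁺] = 3.0954e-03. Percent = (3.0954e-03/0.13) × 100

Percent ionization = 2.38%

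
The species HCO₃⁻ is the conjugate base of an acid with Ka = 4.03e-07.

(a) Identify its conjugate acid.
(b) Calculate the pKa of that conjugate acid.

(a) The conjugate acid is formed by adding one H⁺ to HCO₃⁻, giving H₂CO₃. (b) pKa = -log(Ka) = -log(4.03e-07) = 6.39.

Conjugate acid: H₂CO₃; pK_a = 6.39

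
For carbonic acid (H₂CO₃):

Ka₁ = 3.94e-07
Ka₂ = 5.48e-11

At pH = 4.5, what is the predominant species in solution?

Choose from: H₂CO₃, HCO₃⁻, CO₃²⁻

pKa₁ = 6.40, pKa₂ = 10.26. For a polyprotic acid the predominant species crosses at each pKa: below pKa_n the protonated form dominates, above it the deprotonated form does. At pH = 4.5, the predominant species is H₂CO₃.

H₂CO₃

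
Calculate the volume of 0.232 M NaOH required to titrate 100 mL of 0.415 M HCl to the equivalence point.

At equivalence: moles acid = moles base. moles HCl = 0.415 × 100/1000 = 0.0415 mol. V_base = moles / 0.232 × 1000 = 178.9 mL.

V_{base} = 178.9 mL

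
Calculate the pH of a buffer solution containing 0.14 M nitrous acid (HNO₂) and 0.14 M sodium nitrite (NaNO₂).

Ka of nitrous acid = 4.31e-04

pKa = -log(4.31e-04) = 3.37. pH = pKa + log([A⁻]/[HA]) = 3.37 + log(0.14/0.14)

pH = 3.37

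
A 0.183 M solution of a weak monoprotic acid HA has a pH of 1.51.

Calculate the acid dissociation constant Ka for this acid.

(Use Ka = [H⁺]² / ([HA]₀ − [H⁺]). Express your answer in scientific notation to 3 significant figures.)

[H⁺] = 10^(−pH) = 10^(−1.51) = 3.090e-02 M. For HA ⇌ H⁺ + A⁻, Ka = [H⁺][A⁻]/[HA] = [H⁺]² / ([HA]₀ − [H⁺]) = (3.090e-02)² / (0.183 − 3.090e-02) = 6.28e-03.

K_a = 6.28e-03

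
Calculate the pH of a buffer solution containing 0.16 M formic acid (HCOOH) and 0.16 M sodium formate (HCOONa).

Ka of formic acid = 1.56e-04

pKa = -log(1.56e-04) = 3.81. pH = pKa + log([A⁻]/[HA]) = 3.81 + log(0.16/0.16)

pH = 3.81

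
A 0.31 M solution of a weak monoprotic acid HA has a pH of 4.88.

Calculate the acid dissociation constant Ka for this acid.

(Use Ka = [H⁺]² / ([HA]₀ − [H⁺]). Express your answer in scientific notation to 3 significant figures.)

[H⁺] = 10^(−pH) = 10^(−4.88) = 1.318e-05 M. For HA ⇌ H⁺ + A⁻, Ka = [H⁺][A⁻]/[HA] = [H⁺]² / ([HA]₀ − [H⁺]) = (1.318e-05)² / (0.31 − 1.318e-05) = 5.61e-10.

K_a = 5.61e-10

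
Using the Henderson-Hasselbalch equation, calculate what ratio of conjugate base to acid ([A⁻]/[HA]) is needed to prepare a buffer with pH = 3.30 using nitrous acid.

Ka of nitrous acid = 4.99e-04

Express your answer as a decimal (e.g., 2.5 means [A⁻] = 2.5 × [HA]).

pKa = -log(4.99e-04) = 3.3019. pH = pKa + log([A⁻]/[HA]), so log([A⁻]/[HA]) = pH − pKa = 3.30 − 3.3019 = -0.0019. [A⁻]/[HA] = 10^(-0.0019) = 0.996

[A⁻]/[HA] = 0.996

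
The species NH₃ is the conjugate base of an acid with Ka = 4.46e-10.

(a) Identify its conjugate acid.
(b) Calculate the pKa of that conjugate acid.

(a) The conjugate acid is formed by adding one H⁺ to NH₃, giving NH₄⁺. (b) pKa = -log(Ka) = -log(4.46e-10) = 9.35.

Conjugate acid: NH₄⁺; pK_a = 9.35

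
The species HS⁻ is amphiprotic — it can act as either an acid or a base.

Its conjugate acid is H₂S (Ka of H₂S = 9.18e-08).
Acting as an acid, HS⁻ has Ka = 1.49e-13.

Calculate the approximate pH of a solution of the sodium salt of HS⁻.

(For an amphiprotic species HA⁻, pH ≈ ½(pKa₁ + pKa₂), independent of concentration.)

pKa₁ = -log(9.18e-08) = 7.04; pKa₂ = -log(1.49e-13) = 12.83. For an amphiprotic species, pH ≈ ½(pKa₁ + pKa₂) = ½(7.04 + 12.83) = 9.93.

pH = 9.93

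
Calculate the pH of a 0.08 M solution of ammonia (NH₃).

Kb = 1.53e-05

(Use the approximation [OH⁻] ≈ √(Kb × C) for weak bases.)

[OH⁻] = √(Kb × C) = √(1.53e-05 × 0.08) = 1.1063e-03. pOH = 2.96, pH = 14 - pOH

pH = 11.04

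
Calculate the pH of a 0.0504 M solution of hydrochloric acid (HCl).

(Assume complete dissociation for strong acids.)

[H⁺] = 0.0504 M for strong acid. pH = -log[H⁺] = -log(0.0504)

pH = 1.30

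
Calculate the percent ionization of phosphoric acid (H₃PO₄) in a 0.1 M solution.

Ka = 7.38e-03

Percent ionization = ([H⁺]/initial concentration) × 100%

Using Ka equilibrium: x² + Ka×x - Ka×C = 0. Solving: [H⁺] = 2.3726e-02. Percent = (2.3726e-02/0.1) × 100

Percent ionization = 23.7%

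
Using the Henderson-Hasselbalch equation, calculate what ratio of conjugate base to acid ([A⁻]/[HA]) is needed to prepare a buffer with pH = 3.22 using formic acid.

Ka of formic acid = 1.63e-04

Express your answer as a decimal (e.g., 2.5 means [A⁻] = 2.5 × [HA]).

pKa = -log(1.63e-04) = 3.7878. pH = pKa + log([A⁻]/[HA]), so log([A⁻]/[HA]) = pH − pKa = 3.22 − 3.7878 = -0.5678. [A⁻]/[HA] = 10^(-0.5678) = 0.271

[A⁻]/[HA] = 0.271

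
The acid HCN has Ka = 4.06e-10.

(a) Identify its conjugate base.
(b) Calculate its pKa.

(a) The conjugate base is formed by removing one H⁺ from HCN, giving CN⁻. (b) pKa = -log(Ka) = -log(4.06e-10) = 9.39.

Conjugate base: CN⁻; pK_a = 9.39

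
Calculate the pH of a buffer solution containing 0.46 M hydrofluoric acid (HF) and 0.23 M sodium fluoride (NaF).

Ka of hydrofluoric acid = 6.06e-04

pKa = -log(6.06e-04) = 3.22. pH = pKa + log([A⁻]/[HA]) = 3.22 + log(0.23/0.46)

pH = 2.92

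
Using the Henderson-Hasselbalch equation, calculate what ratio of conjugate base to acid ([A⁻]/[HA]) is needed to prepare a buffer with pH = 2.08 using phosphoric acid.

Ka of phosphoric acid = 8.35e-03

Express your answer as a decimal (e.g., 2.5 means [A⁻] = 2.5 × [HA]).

pKa = -log(8.35e-03) = 2.0783. pH = pKa + log([A⁻]/[HA]), so log([A⁻]/[HA]) = pH − pKa = 2.08 − 2.0783 = 0.0017. [A⁻]/[HA] = 10^(0.0017) = 1.00

[A⁻]/[HA] = 1.00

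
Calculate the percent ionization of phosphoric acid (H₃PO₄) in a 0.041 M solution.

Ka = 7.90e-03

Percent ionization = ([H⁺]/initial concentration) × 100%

Using Ka equilibrium: x² + Ka×x - Ka×C = 0. Solving: [H⁺] = 1.4476e-02. Percent = (1.4476e-02/0.041) × 100

Percent ionization = 35.3%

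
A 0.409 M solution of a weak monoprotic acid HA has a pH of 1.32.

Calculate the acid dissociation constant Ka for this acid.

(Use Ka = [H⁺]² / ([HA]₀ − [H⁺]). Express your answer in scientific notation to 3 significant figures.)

[H⁺] = 10^(−pH) = 10^(−1.32) = 4.786e-02 M. For HA ⇌ H⁺ + A⁻, Ka = [H⁺][A⁻]/[HA] = [H⁺]² / ([HA]₀ − [H⁺]) = (4.786e-02)² / (0.409 − 4.786e-02) = 6.34e-03.

K_a = 6.34e-03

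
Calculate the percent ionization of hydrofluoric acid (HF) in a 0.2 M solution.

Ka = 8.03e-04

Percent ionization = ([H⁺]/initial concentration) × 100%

Using Ka equilibrium: x² + Ka×x - Ka×C = 0. Solving: [H⁺] = 1.2278e-02. Percent = (1.2278e-02/0.2) × 100

Percent ionization = 6.14%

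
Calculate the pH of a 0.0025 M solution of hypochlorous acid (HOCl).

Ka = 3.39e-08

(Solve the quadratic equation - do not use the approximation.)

x² + Ka×x - Ka×C = 0. Using quadratic formula: [H⁺] = 9.1890e-06

pH = 5.04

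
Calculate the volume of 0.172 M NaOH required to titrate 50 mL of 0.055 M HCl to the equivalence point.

At equivalence: moles acid = moles base. moles HCl = 0.055 × 50/1000 = 0.00275 mol. V_base = moles / 0.172 × 1000 = 16.0 mL.

V_{base} = 16.0 mL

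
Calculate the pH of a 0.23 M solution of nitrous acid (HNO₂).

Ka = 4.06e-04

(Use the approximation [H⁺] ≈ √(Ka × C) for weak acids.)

[H⁺] = √(Ka × C) = √(4.06e-04 × 0.23) = 9.6633e-03. pH = -log(9.6633e-03)

pH = 2.01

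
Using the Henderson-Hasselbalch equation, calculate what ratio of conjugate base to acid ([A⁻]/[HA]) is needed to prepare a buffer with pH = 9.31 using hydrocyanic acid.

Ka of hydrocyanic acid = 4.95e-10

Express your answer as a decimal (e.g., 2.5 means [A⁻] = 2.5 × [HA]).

pKa = -log(4.95e-10) = 9.3054. pH = pKa + log([A⁻]/[HA]), so log([A⁻]/[HA]) = pH − pKa = 9.31 − 9.3054 = 0.0046. [A⁻]/[HA] = 10^(0.0046) = 1.01

[A⁻]/[HA] = 1.01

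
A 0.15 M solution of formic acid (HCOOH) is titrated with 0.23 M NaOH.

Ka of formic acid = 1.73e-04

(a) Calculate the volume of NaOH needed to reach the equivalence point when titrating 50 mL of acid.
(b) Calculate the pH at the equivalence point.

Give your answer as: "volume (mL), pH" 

moles acid = 0.15 × 50/1000 = 0.0075 mol; V_base = moles/0.23 × 1000 = 32.6 mL. At equivalence only the conjugate base is present: [A⁻] = 0.0075/0.083 = 9.0789e-02 M. Kb = Kw/Ka = 5.78e-11; [OH⁻] = √(Kb × [A⁻]) = 2.2908e-06; pOH = 5.64; pH = 14 - pOH = 8.36.

V = 32.6 mL, pH = 8.36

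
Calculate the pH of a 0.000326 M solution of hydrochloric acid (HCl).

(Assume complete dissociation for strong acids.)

[H⁺] = 0.000326 M for strong acid. pH = -log[H⁺] = -log(0.000326)

pH = 3.49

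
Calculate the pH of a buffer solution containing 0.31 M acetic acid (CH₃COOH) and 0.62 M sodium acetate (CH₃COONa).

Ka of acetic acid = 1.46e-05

pKa = -log(1.46e-05) = 4.84. pH = pKa + log([A⁻]/[HA]) = 4.84 + log(0.62/0.31)

pH = 5.14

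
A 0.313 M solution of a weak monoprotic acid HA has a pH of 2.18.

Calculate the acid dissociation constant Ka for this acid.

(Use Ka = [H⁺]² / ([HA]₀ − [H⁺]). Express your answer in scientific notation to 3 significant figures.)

[H⁺] = 10^(−pH) = 10^(−2.18) = 6.607e-03 M. For HA ⇌ H⁺ + A⁻, Ka = [H⁺][A⁻]/[HA] = [H⁺]² / ([HA]₀ − [H⁺]) = (6.607e-03)² / (0.313 − 6.607e-03) = 1.42e-04.

K_a = 1.42e-04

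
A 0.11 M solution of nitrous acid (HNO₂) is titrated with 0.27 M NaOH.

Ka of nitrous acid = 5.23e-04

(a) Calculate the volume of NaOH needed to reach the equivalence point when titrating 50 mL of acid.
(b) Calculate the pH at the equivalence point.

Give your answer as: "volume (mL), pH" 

moles acid = 0.11 × 50/1000 = 0.0055 mol; V_base = moles/0.27 × 1000 = 20.4 mL. At equivalence only the conjugate base is present: [A⁻] = 0.0055/0.070 = 7.8158e-02 M. Kb = Kw/Ka = 1.91e-11; [OH⁻] = √(Kb × [A⁻]) = 1.2225e-06; pOH = 5.91; pH = 14 - pOH = 8.09.

V = 20.4 mL, pH = 8.09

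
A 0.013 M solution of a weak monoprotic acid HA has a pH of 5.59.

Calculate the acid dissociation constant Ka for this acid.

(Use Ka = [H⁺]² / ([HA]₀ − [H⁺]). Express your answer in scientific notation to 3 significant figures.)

[H⁺] = 10^(−pH) = 10^(−5.59) = 2.570e-06 M. For HA ⇌ H⁺ + A⁻, Ka = [H⁺][A⁻]/[HA] = [H⁺]² / ([HA]₀ − [H⁺]) = (2.570e-06)² / (0.013 − 2.570e-06) = 5.08e-10.

K_a = 5.08e-10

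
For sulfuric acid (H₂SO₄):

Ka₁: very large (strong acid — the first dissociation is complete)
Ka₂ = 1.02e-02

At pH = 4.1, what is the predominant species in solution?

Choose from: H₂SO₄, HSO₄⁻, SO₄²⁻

The first dissociation is complete, so H₂SO₄ itself is never the predominant species in water; pKa₂ = -log(1.02e-02) = 1.99. For a polyprotic acid the predominant species crosses at each pKa: below pKa_n the protonated form dominates, above it the deprotonated form does. At pH = 4.1, the predominant species is SO₄²⁻.

SO₄²⁻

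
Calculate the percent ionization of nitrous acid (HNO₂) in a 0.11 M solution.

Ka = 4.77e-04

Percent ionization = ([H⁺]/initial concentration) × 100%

Using Ka equilibrium: x² + Ka×x - Ka×C = 0. Solving: [H⁺] = 7.0090e-03. Percent = (7.0090e-03/0.11) × 100

Percent ionization = 6.37%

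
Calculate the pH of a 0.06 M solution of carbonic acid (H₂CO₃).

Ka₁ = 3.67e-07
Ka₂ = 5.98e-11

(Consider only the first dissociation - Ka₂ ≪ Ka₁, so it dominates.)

First dissociation dominates. From Ka₁ = [H⁺][HA⁻]/[H₂A], x² + Ka₁·x − Ka₁·C = 0 with C = 0.06 M and Ka₁ = 3.67e-07. Solving: [H⁺] = (−Ka₁ + √(Ka₁² + 4·Ka₁·C)) / 2 = 1.4821e-04 M. pH = -log(1.4821e-04) = 3.83.

pH = 3.83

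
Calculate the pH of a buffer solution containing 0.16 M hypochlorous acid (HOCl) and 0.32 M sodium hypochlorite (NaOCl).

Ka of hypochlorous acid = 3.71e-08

pKa = -log(3.71e-08) = 7.43. pH = pKa + log([A⁻]/[HA]) = 7.43 + log(0.32/0.16)

pH = 7.73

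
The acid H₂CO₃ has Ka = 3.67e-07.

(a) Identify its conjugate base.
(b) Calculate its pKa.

(a) The conjugate base is formed by removing one H⁺ from H₂CO₃, giving HCO₃⁻. (b) pKa = -log(Ka) = -log(3.67e-07) = 6.44.

Conjugate base: HCO₃⁻; pK_a = 6.44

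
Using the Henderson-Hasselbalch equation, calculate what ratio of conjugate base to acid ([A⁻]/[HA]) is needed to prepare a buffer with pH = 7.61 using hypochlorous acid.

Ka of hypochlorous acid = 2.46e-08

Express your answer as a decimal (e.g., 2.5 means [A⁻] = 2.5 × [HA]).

pKa = -log(2.46e-08) = 7.6091. pH = pKa + log([A⁻]/[HA]), so log([A⁻]/[HA]) = pH − pKa = 7.61 − 7.6091 = 0.0009. [A⁻]/[HA] = 10^(0.0009) = 1.00

[A⁻]/[HA] = 1.00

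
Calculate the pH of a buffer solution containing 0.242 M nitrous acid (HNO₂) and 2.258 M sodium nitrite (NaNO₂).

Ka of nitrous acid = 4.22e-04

pKa = -log(4.22e-04) = 3.37. pH = pKa + log([A⁻]/[HA]) = 3.37 + log(2.258/0.242)

pH = 4.34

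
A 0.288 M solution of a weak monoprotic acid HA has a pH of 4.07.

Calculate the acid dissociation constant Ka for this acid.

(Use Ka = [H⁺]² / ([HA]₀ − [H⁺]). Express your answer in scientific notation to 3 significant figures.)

[H⁺] = 10^(−pH) = 10^(−4.07) = 8.511e-05 M. For HA ⇌ H⁺ + A⁻, Ka = [H⁺][A⁻]/[HA] = [H⁺]² / ([HA]₀ − [H⁺]) = (8.511e-05)² / (0.288 − 8.511e-05) = 2.52e-08.

K_a = 2.52e-08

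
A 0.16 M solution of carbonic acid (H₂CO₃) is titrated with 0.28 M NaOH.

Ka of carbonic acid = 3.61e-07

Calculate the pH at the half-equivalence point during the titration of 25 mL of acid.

At half-equivalence [HA] = [A⁻], so Henderson-Hasselbalch gives pH = pKa = -log(3.61e-07) = 6.44.

pH = pKa = 6.44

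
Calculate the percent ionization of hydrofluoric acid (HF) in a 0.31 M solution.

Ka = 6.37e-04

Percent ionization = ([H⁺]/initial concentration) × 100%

Using Ka equilibrium: x² + Ka×x - Ka×C = 0. Solving: [H⁺] = 1.3738e-02. Percent = (1.3738e-02/0.31) × 100

Percent ionization = 4.43%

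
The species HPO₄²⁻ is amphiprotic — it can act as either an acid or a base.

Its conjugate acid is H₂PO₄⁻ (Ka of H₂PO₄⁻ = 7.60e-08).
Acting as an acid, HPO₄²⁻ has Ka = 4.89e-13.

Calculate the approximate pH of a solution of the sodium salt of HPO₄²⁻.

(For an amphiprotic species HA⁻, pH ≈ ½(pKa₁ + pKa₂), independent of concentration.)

pKa₁ = -log(7.60e-08) = 7.12; pKa₂ = -log(4.89e-13) = 12.31. For an amphiprotic species, pH ≈ ½(pKa₁ + pKa₂) = ½(7.12 + 12.31) = 9.71.

pH = 9.71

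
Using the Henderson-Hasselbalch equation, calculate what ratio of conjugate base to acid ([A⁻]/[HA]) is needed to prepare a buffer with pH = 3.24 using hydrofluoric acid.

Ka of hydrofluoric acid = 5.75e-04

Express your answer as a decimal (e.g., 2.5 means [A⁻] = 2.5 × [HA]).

pKa = -log(5.75e-04) = 3.2403. pH = pKa + log([A⁻]/[HA]), so log([A⁻]/[HA]) = pH − pKa = 3.24 − 3.2403 = -0.0003. [A⁻]/[HA] = 10^(-0.0003) = 0.999

[A⁻]/[HA] = 0.999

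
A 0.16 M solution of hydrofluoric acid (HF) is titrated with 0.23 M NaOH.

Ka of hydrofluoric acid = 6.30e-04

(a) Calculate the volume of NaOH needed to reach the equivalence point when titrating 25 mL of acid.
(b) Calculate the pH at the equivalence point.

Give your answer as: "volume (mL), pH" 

moles acid = 0.16 × 25/1000 = 0.004 mol; V_base = moles/0.23 × 1000 = 17.4 mL. At equivalence only the conjugate base is present: [A⁻] = 0.004/0.042 = 9.4359e-02 M. Kb = Kw/Ka = 1.59e-11; [OH⁻] = √(Kb × [A⁻]) = 1.2238e-06; pOH = 5.91; pH = 14 - pOH = 8.09.

V = 17.4 mL, pH = 8.09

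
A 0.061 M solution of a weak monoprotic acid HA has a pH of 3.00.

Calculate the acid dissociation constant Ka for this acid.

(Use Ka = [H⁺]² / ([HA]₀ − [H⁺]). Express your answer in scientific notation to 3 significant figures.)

[H⁺] = 10^(−pH) = 10^(−3.00) = 1.000e-03 M. For HA ⇌ H⁺ + A⁻, Ka = [H⁺][A⁻]/[HA] = [H⁺]² / ([HA]₀ − [H⁺]) = (1.000e-03)² / (0.061 − 1.000e-03) = 1.67e-05.

K_a = 1.67e-05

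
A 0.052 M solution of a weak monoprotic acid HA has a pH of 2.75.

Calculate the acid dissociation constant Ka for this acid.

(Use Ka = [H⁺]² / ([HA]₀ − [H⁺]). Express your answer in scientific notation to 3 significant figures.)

[H⁺] = 10^(−pH) = 10^(−2.75) = 1.778e-03 M. For HA ⇌ H⁺ + A⁻, Ka = [H⁺][A⁻]/[HA] = [H⁺]² / ([HA]₀ − [H⁺]) = (1.778e-03)² / (0.052 − 1.778e-03) = 6.30e-05.

K_a = 6.30e-05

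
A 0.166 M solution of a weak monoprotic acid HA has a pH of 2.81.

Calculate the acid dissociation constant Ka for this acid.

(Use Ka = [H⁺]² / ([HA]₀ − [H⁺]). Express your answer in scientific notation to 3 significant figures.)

[H⁺] = 10^(−pH) = 10^(−2.81) = 1.549e-03 M. For HA ⇌ H⁺ + A⁻, Ka = [H⁺][A⁻]/[HA] = [H⁺]² / ([HA]₀ − [H⁺]) = (1.549e-03)² / (0.166 − 1.549e-03) = 1.46e-05.

K_a = 1.46e-05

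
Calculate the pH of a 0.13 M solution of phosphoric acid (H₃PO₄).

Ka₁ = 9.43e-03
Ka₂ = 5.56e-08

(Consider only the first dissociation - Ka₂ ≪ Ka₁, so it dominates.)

First dissociation dominates. From Ka₁ = [H⁺][HA⁻]/[H₂A], x² + Ka₁·x − Ka₁·C = 0 with C = 0.13 M and Ka₁ = 9.43e-03. Solving: [H⁺] = (−Ka₁ + √(Ka₁² + 4·Ka₁·C)) / 2 = 3.0614e-02 M. pH = -log(3.0614e-02) = 1.51.

pH = 1.51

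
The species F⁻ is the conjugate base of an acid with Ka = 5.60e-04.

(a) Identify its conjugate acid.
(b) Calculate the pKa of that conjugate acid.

(a) The conjugate acid is formed by adding one H⁺ to F⁻, giving HF. (b) pKa = -log(Ka) = -log(5.60e-04) = 3.25.

Conjugate acid: HF; pK_a = 3.25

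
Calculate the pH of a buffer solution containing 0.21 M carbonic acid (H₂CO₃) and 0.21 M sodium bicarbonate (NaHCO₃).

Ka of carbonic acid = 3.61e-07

pKa = -log(3.61e-07) = 6.44. pH = pKa + log([A⁻]/[HA]) = 6.44 + log(0.21/0.21)

pH = 6.44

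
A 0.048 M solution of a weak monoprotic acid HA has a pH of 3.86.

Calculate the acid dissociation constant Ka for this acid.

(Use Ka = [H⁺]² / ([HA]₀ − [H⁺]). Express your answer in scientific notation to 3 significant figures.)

[H⁺] = 10^(−pH) = 10^(−3.86) = 1.380e-04 M. For HA ⇌ H⁺ + A⁻, Ka = [H⁺][A⁻]/[HA] = [H⁺]² / ([HA]₀ − [H⁺]) = (1.380e-04)² / (0.048 − 1.380e-04) = 3.98e-07.

K_a = 3.98e-07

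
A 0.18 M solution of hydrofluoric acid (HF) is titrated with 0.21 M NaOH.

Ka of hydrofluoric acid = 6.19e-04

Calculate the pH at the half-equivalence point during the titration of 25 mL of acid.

At half-equivalence [HA] = [A⁻], so Henderson-Hasselbalch gives pH = pKa = -log(6.19e-04) = 3.21.

pH = pKa = 3.21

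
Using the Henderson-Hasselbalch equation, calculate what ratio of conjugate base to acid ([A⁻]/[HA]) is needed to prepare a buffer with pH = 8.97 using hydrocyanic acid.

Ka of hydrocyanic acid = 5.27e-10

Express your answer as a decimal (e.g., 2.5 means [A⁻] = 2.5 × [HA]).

pKa = -log(5.27e-10) = 9.2782. pH = pKa + log([A⁻]/[HA]), so log([A⁻]/[HA]) = pH − pKa = 8.97 − 9.2782 = -0.3082. [A⁻]/[HA] = 10^(-0.3082) = 0.492

[A⁻]/[HA] = 0.492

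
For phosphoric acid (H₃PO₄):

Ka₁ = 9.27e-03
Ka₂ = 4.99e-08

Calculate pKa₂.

pKa₂ = -log(Ka₂) = -log(4.99e-08) = 7.30.

pK_{a2} = 7.30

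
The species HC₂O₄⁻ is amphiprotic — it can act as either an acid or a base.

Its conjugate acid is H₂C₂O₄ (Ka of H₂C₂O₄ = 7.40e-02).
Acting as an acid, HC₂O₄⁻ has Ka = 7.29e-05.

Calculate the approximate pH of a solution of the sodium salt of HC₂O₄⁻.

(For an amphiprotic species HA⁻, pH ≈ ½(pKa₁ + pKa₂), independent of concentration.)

pKa₁ = -log(7.40e-02) = 1.13; pKa₂ = -log(7.29e-05) = 4.14. For an amphiprotic species, pH ≈ ½(pKa₁ + pKa₂) = ½(1.13 + 4.14) = 2.63.

pH = 2.63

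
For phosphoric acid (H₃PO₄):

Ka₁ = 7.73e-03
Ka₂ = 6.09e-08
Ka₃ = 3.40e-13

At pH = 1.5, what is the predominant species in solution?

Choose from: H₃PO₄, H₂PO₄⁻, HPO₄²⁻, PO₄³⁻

pKa₁ = 2.11, pKa₂ = 7.22, pKa₃ = 12.47. For a polyprotic acid the predominant species crosses at each pKa: below pKa_n the protonated form dominates, above it the deprotonated form does. At pH = 1.5, the predominant species is H₃PO₄.

H₃PO₄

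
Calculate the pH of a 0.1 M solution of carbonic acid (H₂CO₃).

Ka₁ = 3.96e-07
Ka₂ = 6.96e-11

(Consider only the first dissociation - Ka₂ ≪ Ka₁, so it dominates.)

First dissociation dominates. From Ka₁ = [H⁺][HA⁻]/[H₂A], x² + Ka₁·x − Ka₁·C = 0 with C = 0.1 M and Ka₁ = 3.96e-07. Solving: [H⁺] = (−Ka₁ + √(Ka₁² + 4·Ka₁·C)) / 2 = 1.9880e-04 M. pH = -log(1.9880e-04) = 3.70.

pH = 3.70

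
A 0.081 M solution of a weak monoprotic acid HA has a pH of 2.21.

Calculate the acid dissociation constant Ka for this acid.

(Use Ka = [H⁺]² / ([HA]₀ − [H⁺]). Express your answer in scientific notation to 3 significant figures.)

[H⁺] = 10^(−pH) = 10^(−2.21) = 6.166e-03 M. For HA ⇌ H⁺ + A⁻, Ka = [H⁺][A⁻]/[HA] = [H⁺]² / ([HA]₀ − [H⁺]) = (6.166e-03)² / (0.081 − 6.166e-03) = 5.08e-04.

K_a = 5.08e-04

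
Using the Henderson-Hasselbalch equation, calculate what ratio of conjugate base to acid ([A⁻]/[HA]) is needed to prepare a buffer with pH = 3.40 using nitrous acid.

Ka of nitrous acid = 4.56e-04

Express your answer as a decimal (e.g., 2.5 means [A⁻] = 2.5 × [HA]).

pKa = -log(4.56e-04) = 3.3410. pH = pKa + log([A⁻]/[HA]), so log([A⁻]/[HA]) = pH − pKa = 3.40 − 3.3410 = 0.0590. [A⁻]/[HA] = 10^(0.0590) = 1.15

[A⁻]/[HA] = 1.15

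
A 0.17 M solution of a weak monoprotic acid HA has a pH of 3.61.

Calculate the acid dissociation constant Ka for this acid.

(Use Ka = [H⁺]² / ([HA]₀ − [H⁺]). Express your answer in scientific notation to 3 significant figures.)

[H⁺] = 10^(−pH) = 10^(−3.61) = 2.455e-04 M. For HA ⇌ H⁺ + A⁻, Ka = [H⁺][A⁻]/[HA] = [H⁺]² / ([HA]₀ − [H⁺]) = (2.455e-04)² / (0.17 − 2.455e-04) = 3.55e-07.

K_a = 3.55e-07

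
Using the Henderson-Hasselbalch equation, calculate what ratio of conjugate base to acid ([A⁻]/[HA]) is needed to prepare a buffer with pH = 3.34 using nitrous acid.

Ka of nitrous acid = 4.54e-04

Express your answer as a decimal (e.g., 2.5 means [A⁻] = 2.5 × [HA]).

pKa = -log(4.54e-04) = 3.3429. pH = pKa + log([A⁻]/[HA]), so log([A⁻]/[HA]) = pH − pKa = 3.34 − 3.3429 = -0.0029. [A⁻]/[HA] = 10^(-0.0029) = 0.993

[A⁻]/[HA] = 0.993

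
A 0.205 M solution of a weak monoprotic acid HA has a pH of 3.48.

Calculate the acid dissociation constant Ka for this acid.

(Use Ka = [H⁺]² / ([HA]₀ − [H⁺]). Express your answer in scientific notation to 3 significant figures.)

[H⁺] = 10^(−pH) = 10^(−3.48) = 3.311e-04 M. For HA ⇌ H⁺ + A⁻, Ka = [H⁺][A⁻]/[HA] = [H⁺]² / ([HA]₀ − [H⁺]) = (3.311e-04)² / (0.205 − 3.311e-04) = 5.36e-07.

K_a = 5.36e-07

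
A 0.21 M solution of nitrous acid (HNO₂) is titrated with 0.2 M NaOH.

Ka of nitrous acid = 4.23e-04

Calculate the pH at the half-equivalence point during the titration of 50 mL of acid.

At half-equivalence [HA] = [A⁻], so Henderson-Hasselbalch gives pH = pKa = -log(4.23e-04) = 3.37.

pH = pKa = 3.37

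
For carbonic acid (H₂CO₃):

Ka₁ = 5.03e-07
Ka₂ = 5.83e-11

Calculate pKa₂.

pKa₂ = -log(Ka₂) = -log(5.83e-11) = 10.23.

pK_{a2} = 10.23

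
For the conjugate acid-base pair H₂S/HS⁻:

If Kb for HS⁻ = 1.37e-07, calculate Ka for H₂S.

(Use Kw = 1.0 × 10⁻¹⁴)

For a conjugate pair Ka × Kb = Kw, so Ka = Kw/Kb = 1.0 × 10⁻¹⁴ / 1.37e-07 = 7.30e-08.

K_a = 7.30e-08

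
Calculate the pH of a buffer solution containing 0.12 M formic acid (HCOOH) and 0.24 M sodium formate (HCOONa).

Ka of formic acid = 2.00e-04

pKa = -log(2.00e-04) = 3.70. pH = pKa + log([A⁻]/[HA]) = 3.70 + log(0.24/0.12)

pH = 4.00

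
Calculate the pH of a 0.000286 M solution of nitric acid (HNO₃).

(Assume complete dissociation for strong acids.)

[H⁺] = 0.000286 M for strong acid. pH = -log[H⁺] = -log(0.000286)

pH = 3.54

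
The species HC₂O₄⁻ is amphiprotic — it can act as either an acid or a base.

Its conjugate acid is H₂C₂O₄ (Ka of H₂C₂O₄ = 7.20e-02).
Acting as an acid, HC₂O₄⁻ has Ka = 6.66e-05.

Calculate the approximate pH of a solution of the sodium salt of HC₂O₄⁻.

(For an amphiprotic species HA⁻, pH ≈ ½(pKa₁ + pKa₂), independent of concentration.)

pKa₁ = -log(7.20e-02) = 1.14; pKa₂ = -log(6.66e-05) = 4.18. For an amphiprotic species, pH ≈ ½(pKa₁ + pKa₂) = ½(1.14 + 4.18) = 2.66.

pH = 2.66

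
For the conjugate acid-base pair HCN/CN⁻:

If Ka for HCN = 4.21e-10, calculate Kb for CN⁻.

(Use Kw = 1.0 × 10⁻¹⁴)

For a conjugate pair Ka × Kb = Kw, so Kb = Kw/Ka = 1.0 × 10⁻¹⁴ / 4.21e-10 = 2.38e-05.

K_b = 2.38e-05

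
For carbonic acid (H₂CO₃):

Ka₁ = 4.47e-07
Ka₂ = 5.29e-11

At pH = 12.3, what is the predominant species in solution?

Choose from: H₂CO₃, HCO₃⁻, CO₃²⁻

pKa₁ = 6.35, pKa₂ = 10.28. For a polyprotic acid the predominant species crosses at each pKa: below pKa_n the protonated form dominates, above it the deprotonated form does. At pH = 12.3, the predominant species is CO₃²⁻.

CO₃²⁻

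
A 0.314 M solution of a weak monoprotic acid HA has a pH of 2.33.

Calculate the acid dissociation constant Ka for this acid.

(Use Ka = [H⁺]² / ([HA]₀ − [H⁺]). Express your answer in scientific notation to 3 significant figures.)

[H⁺] = 10^(−pH) = 10^(−2.33) = 4.677e-03 M. For HA ⇌ H⁺ + A⁻, Ka = [H⁺][A⁻]/[HA] = [H⁺]² / ([HA]₀ − [H⁺]) = (4.677e-03)² / (0.314 − 4.677e-03) = 7.07e-05.

K_a = 7.07e-05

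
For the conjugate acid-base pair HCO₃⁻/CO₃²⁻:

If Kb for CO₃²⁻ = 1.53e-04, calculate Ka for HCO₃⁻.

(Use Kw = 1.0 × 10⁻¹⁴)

For a conjugate pair Ka × Kb = Kw, so Ka = Kw/Kb = 1.0 × 10⁻¹⁴ / 1.53e-04 = 6.54e-11.

K_a = 6.54e-11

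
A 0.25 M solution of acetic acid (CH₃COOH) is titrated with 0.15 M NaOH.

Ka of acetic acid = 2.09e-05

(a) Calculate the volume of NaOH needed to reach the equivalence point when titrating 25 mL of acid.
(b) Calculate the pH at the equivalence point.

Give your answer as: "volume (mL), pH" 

moles acid = 0.25 × 25/1000 = 0.00625 mol; V_base = moles/0.15 × 1000 = 41.7 mL. At equivalence only the conjugate base is present: [A⁻] = 0.00625/0.067 = 9.3750e-02 M. Kb = Kw/Ka = 4.78e-10; [OH⁻] = √(Kb × [A⁻]) = 6.6975e-06; pOH = 5.17; pH = 14 - pOH = 8.83.

V = 41.7 mL, pH = 8.83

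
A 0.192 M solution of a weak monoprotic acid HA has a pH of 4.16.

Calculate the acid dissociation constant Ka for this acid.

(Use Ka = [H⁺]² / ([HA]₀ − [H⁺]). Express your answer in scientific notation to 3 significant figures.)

[H⁺] = 10^(−pH) = 10^(−4.16) = 6.918e-05 M. For HA ⇌ H⁺ + A⁻, Ka = [H⁺][A⁻]/[HA] = [H⁺]² / ([HA]₀ − [H⁺]) = (6.918e-05)² / (0.192 − 6.918e-05) = 2.49e-08.

K_a = 2.49e-08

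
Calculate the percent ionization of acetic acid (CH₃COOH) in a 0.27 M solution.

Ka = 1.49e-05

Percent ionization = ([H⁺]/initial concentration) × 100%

Using Ka equilibrium: x² + Ka×x - Ka×C = 0. Solving: [H⁺] = 1.9983e-03. Percent = (1.9983e-03/0.27) × 100

Percent ionization = 0.74%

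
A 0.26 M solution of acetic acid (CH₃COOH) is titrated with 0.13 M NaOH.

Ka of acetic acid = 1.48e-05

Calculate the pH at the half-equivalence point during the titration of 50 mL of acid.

At half-equivalence [HA] = [A⁻], so Henderson-Hasselbalch gives pH = pKa = -log(1.48e-05) = 4.83.

pH = pKa = 4.83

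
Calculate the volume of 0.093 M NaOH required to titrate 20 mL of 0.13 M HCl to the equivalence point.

At equivalence: moles acid = moles base. moles HCl = 0.13 × 20/1000 = 0.0026 mol. V_base = moles / 0.093 × 1000 = 28.0 mL.

V_{base} = 28.0 mL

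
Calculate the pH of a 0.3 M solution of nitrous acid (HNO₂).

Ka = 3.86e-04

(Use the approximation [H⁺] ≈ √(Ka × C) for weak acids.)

[H⁺] = √(Ka × C) = √(3.86e-04 × 0.3) = 1.0761e-02. pH = -log(1.0761e-02)

pH = 1.97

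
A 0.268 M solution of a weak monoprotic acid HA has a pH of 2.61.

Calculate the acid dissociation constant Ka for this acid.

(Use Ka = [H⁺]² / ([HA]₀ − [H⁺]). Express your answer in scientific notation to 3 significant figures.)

[H⁺] = 10^(−pH) = 10^(−2.61) = 2.455e-03 M. For HA ⇌ H⁺ + A⁻, Ka = [H⁺][A⁻]/[HA] = [H⁺]² / ([HA]₀ − [H⁺]) = (2.455e-03)² / (0.268 − 2.455e-03) = 2.27e-05.

K_a = 2.27e-05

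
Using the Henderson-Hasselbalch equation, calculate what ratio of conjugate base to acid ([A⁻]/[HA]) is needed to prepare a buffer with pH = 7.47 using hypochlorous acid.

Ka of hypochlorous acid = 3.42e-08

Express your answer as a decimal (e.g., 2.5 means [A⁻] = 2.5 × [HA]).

pKa = -log(3.42e-08) = 7.4660. pH = pKa + log([A⁻]/[HA]), so log([A⁻]/[HA]) = pH − pKa = 7.47 − 7.4660 = 0.0040. [A⁻]/[HA] = 10^(0.0040) = 1.01

[A⁻]/[HA] = 1.01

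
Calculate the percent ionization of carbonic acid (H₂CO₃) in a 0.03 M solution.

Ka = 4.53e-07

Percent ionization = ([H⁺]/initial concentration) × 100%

Using Ka equilibrium: x² + Ka×x - Ka×C = 0. Solving: [H⁺] = 1.1635e-04. Percent = (1.1635e-04/0.03) × 100

Percent ionization = 0.388%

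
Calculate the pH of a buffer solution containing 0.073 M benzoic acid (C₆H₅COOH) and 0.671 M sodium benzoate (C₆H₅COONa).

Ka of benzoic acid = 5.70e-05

pKa = -log(5.70e-05) = 4.24. pH = pKa + log([A⁻]/[HA]) = 4.24 + log(0.671/0.073)

pH = 5.21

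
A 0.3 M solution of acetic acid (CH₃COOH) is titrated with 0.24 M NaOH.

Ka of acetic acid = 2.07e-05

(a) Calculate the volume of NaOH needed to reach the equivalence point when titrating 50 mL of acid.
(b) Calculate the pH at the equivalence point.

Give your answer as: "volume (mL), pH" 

moles acid = 0.3 × 50/1000 = 0.015 mol; V_base = moles/0.24 × 1000 = 62.5 mL. At equivalence only the conjugate base is present: [A⁻] = 0.015/0.113 = 1.3333e-01 M. Kb = Kw/Ka = 4.83e-10; [OH⁻] = √(Kb × [A⁻]) = 8.0257e-06; pOH = 5.10; pH = 14 - pOH = 8.90.

V = 62.5 mL, pH = 8.90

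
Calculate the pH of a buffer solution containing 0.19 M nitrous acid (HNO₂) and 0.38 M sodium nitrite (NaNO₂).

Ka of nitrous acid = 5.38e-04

pKa = -log(5.38e-04) = 3.27. pH = pKa + log([A⁻]/[HA]) = 3.27 + log(0.38/0.19)

pH = 3.57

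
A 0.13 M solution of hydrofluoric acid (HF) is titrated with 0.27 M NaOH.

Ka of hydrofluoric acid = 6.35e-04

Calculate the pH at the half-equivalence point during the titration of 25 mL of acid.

At half-equivalence [HA] = [A⁻], so Henderson-Hasselbalch gives pH = pKa = -log(6.35e-04) = 3.20.

pH = pKa = 3.20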